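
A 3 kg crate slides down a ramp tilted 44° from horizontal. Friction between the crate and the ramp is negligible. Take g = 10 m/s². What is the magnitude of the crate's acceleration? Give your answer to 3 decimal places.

6.947 m/s²

Resolving the weight along the incline: the component pulling the crate down the slope is mg sin 44° = 3 × 10 × 0.6947 = 20.841 N, and the normal force is N = mg cos 44° = 3 × 10 × 0.7193 = 21.579 N.
With no friction the net force along the incline is 20.841 N, so a = g sin 44° = 20.841 / 3 = 6.9470 m/s².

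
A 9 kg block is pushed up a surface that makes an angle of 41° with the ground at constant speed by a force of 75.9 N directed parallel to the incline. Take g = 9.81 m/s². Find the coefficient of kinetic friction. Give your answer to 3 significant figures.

At constant speed ΣF = 0 along the incline. The applied 75.9 N acts up the slope; the weight component mg sin 41° = 57.923 N and kinetic friction μN both act down the slope.
So 75.9 = 57.923 + μ × 66.633, giving μ = (75.9 − 57.923) / 66.633 = 0.2698.

0.270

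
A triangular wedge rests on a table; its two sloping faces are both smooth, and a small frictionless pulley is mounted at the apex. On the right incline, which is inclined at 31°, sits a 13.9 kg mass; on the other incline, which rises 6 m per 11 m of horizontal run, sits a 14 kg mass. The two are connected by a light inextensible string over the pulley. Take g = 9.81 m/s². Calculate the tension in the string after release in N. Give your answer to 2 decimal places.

68.01 N

Resolve each weight along its own incline: the 13.9 kg mass has component 13.9 × 9.81 × sin 31° = 70.230 N down its slope, and the 14 kg mass has 14 × 9.81 × sin 28.61° = 65.766 N down its slope.
The 13.9 kg side's 70.230 N exceeds the other side's 65.766 N, so that mass slides down and the 14 kg mass slides up. Taking that direction as positive, Newton's second law for the whole system gives 70.230 − 65.766 = (13.9 + 14) a, so a = 4.464 / 27.9 = 0.1600 m/s².
For the 14 kg mass (up-slope positive): T − 65.766 = 14 × 0.1600, so T = 68.006 N.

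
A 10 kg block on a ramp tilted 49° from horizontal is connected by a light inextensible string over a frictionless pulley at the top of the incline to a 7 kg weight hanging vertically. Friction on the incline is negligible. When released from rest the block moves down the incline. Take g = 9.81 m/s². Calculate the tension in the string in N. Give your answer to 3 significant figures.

70.9 N

For the block on the incline: the weight component along the slope is m₁g sin 49° = 10 × 9.81 × 0.7547 = 74.036 N and the normal force is N = m₁g cos 49° = 64.359 N.
Newton's second law for the block (down-slope positive): 74.036 − T = 10 a. For the hanging weight (upward positive): T − 7 × 9.81 = 7 a.
Adding the two equations eliminates T: 5.366 = 17 a, so a = 0.3156 m/s².
Then from the hanging weight's equation, T = 7 × (9.81 + 0.3156) = 70.879 N.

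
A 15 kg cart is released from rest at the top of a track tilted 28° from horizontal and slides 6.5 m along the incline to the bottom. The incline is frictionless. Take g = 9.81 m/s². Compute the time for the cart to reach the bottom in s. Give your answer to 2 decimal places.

1.68 s

The weight component along the incline is mg sin 28° = 69.083 N and the normal force is N = mg cos 28° = 129.926 N.
With no friction, a = g sin 28° = 4.6055 m/s².
Starting from rest, L = ½at², so t = √(2L/a) = √(2 × 6.5 / 4.6055) = 1.6801 s.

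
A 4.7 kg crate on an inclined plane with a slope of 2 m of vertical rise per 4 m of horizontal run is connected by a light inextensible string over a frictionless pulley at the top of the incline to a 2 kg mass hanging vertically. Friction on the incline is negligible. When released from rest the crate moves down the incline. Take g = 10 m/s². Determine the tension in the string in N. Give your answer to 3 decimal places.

For the crate on the incline: the weight component along the slope is m₁g sin 26.57° = 4.7 × 10 × 0.4472 = 21.018 N and the normal force is N = m₁g cos 26.57° = 42.038 N.
Newton's second law for the crate (down-slope positive): 21.018 − T = 4.7 a. For the hanging mass (upward positive): T − 2 × 10 = 2 a.
Adding the two equations eliminates T: 1.018 = 6.7 a, so a = 0.1519 m/s².
Then from the hanging mass's equation, T = 2 × (10 + 0.1519) = 20.304 N.

20.304 N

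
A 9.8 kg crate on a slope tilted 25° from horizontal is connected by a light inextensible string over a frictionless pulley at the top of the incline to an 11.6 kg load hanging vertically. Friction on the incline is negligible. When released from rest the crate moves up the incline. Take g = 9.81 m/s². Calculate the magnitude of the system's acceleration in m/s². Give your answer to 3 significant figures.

For the crate on the incline: the weight component along the slope is m₁g sin 25° = 9.8 × 9.81 × 0.4226 = 40.628 N and the normal force is N = m₁g cos 25° = 87.131 N.
Newton's second law for the crate (up-slope positive): T − 40.628 = 9.8 a. For the hanging load (downward positive): 11.6 × 9.81 − T = 11.6 a.
Adding the two equations eliminates T: 73.168 = 21.4 a, so a = 3.4191 m/s².

3.42 m/s²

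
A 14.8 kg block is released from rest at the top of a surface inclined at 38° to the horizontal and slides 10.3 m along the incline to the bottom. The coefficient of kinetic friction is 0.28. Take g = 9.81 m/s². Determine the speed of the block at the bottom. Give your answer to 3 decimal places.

8.935 m/s

The weight component along the incline is mg sin 38° = 89.387 N and the normal force is N = mg cos 38° = 114.410 N.
Friction up the slope is f = μN = 0.28 × 114.410 = 32.035 N, so the net downslope force is 89.387 − 32.035 = 57.352 N and a = 57.352 / 14.8 = 3.8751 m/s².
Starting from rest over a distance of 10.3 m, v² = 2aL = 2 × 3.8751 × 10.3 = 79.8271, so v = 8.9346 m/s.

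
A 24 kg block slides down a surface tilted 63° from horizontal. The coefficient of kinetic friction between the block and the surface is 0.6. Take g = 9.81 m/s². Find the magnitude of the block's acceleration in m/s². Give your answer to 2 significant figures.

6.1 m/s²

Resolving the weight along the incline: the component pulling the block down the slope is mg sin 63° = 24 × 9.81 × 0.8910 = 209.777 N, and the normal force is N = mg cos 63° = 24 × 9.81 × 0.4540 = 106.890 N.
Kinetic friction acts up the slope with magnitude f = μN = 0.6 × 106.890 = 64.134 N.
Net force along the incline is 209.777 − 64.134 = 145.643 N, so a = 145.643 / 24 = 6.0685 m/s².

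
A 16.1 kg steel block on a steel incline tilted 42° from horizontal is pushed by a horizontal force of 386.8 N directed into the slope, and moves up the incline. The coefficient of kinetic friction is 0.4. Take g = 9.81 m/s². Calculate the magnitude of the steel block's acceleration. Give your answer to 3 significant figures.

1.94 m/s²

The horizontal push has components F cos 42° = 386.8 × 0.7431 = 287.431 N up the incline and F sin 42° = 386.8 × 0.6691 = 258.808 N pressing into the surface.
The normal force is therefore N = mg cos 42° + F sin 42° = 117.366 + 258.808 = 376.174 N, and kinetic friction down the slope is μN = 0.4 × 376.174 = 150.470 N.
Along the incline: F cos 42° − mg sin 42° − μN = ma, so 287.431 − 105.678 − 150.470 = 16.1 a, giving a = 1.9430 m/s².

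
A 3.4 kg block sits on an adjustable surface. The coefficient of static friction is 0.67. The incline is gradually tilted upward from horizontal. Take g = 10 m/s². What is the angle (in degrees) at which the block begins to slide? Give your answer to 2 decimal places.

At the threshold of sliding, static friction is at its maximum μ_s N and exactly balances the weight component along the incline: mg sin θ = μ_s mg cos θ.
Hence tan θ = μ_s = 0.67, so θ = arctan(0.67) = 33.8221°.

33.82°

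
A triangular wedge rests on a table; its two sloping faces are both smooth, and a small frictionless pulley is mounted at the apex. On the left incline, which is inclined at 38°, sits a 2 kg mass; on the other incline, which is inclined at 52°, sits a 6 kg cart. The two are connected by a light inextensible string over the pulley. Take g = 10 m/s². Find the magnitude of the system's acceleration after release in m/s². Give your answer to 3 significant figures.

4.37 m/s²

Resolve each weight along its own incline: the 2 kg mass has component 2 × 10 × sin 38° = 12.313 N down its slope, and the 6 kg mass has 6 × 10 × sin 52° = 47.281 N down its slope.
The 6 kg side's 47.281 N exceeds the other side's 12.313 N, so that mass slides down and the 2 kg mass slides up. Taking that direction as positive, Newton's second law for the whole system gives 47.281 − 12.313 = (2 + 6) a, so a = 34.968 / 8 = 4.3710 m/s².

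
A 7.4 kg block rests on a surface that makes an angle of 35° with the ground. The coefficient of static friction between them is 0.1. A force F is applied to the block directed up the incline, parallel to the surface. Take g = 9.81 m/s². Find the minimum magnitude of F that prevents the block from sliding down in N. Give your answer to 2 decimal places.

The normal force is N = mg cos 35° = 59.466 N. With F at its minimum the block is on the verge of sliding down, so static friction is at its maximum μ_s N = 0.1 × 59.466 = 5.947 N and acts up the slope.
Equilibrium along the incline: F + μ_s N = mg sin 35°, so F = 41.638 − 5.947 = 35.691 N.

35.69 N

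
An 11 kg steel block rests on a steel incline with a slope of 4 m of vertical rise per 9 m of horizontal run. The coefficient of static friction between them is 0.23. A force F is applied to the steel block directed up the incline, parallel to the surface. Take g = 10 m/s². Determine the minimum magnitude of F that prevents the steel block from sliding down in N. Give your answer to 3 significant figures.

21.6 N

The normal force is N = mg cos 23.96° = 100.519 N. With F at its minimum the steel block is on the verge of sliding down, so static friction is at its maximum μ_s N = 0.23 × 100.519 = 23.119 N and acts up the slope.
Equilibrium along the incline: F + μ_s N = mg sin 23.96°, so F = 44.675 − 23.119 = 21.556 N.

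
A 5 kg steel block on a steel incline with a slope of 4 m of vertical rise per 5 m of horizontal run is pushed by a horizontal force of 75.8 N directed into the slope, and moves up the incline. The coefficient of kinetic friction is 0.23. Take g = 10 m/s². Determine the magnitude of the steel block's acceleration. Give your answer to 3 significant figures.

1.62 m/s²

The horizontal push has components F cos 38.66° = 75.8 × 0.7809 = 59.192 N up the incline and F sin 38.66° = 75.8 × 0.6247 = 47.352 N pressing into the surface.
The normal force is therefore N = mg cos 38.66° + F sin 38.66° = 39.045 + 47.352 = 86.397 N, and kinetic friction down the slope is μN = 0.23 × 86.397 = 19.871 N.
Along the incline: F cos 38.66° − mg sin 38.66° − μN = ma, so 59.192 − 31.235 − 19.871 = 5 a, giving a = 1.6172 m/s².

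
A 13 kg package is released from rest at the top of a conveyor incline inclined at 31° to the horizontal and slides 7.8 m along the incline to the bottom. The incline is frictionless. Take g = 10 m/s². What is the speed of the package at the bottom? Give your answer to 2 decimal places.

8.96 m/s

The weight component along the incline is mg sin 31° = 66.955 N and the normal force is N = mg cos 31° = 111.432 N.
With no friction, a = g sin 31° = 5.1504 m/s².
Starting from rest over a distance of 7.8 m, v² = 2aL = 2 × 5.1504 × 7.8 = 80.3462, so v = 8.9636 m/s.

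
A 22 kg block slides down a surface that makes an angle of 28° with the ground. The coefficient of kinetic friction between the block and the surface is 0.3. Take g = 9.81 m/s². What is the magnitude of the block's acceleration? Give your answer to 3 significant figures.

Resolving the weight along the incline: the component pulling the block down the slope is mg sin 28° = 22 × 9.81 × 0.4695 = 101.327 N, and the normal force is N = mg cos 28° = 22 × 9.81 × 0.8829 = 190.547 N.
Kinetic friction acts up the slope with magnitude f = μN = 0.3 × 190.547 = 57.164 N.
Net force along the incline is 101.327 − 57.164 = 44.163 N, so a = 44.163 / 22 = 2.0074 m/s².

2.01 m/s²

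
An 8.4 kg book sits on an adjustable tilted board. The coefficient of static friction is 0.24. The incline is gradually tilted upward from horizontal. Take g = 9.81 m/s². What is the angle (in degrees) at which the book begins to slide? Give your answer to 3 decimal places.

13.496°

At the threshold of sliding, static friction is at its maximum μ_s N and exactly balances the weight component along the incline: mg sin θ = μ_s mg cos θ.
Hence tan θ = μ_s = 0.24, so θ = arctan(0.24) = 13.4957°.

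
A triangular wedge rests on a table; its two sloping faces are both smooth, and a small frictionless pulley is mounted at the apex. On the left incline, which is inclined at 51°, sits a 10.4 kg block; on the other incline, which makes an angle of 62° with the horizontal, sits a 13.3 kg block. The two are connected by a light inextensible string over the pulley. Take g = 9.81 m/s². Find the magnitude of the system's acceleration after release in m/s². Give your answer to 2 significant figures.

1.5 m/s²

Resolve each weight along its own incline: the 10.4 kg mass has component 10.4 × 9.81 × sin 51° = 79.288 N down its slope, and the 13.3 kg mass has 13.3 × 9.81 × sin 62° = 115.201 N down its slope.
The 13.3 kg side's 115.201 N exceeds the other side's 79.288 N, so that mass slides down and the 10.4 kg mass slides up. Taking that direction as positive, Newton's second law for the whole system gives 115.201 − 79.288 = (10.4 + 13.3) a, so a = 35.913 / 23.7 = 1.5153 m/s².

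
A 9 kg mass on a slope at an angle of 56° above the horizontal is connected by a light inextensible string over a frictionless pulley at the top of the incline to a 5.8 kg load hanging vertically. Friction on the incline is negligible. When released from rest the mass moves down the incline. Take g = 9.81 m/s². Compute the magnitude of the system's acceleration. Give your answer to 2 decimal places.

For the mass on the incline: the weight component along the slope is m₁g sin 56° = 9 × 9.81 × 0.8290 = 73.192 N and the normal force is N = m₁g cos 56° = 49.371 N.
Newton's second law for the mass (down-slope positive): 73.192 − T = 9 a. For the hanging load (upward positive): T − 5.8 × 9.81 = 5.8 a.
Adding the two equations eliminates T: 16.294 = 14.8 a, so a = 1.1009 m/s².

1.10 m/s²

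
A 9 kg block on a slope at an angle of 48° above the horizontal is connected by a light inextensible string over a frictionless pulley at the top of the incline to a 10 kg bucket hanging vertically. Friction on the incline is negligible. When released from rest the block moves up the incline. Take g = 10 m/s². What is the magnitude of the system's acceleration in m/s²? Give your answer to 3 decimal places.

For the block on the incline: the weight component along the slope is m₁g sin 48° = 9 × 10 × 0.7431 = 66.879 N and the normal force is N = m₁g cos 48° = 60.222 N.
Newton's second law for the block (up-slope positive): T − 66.879 = 9 a. For the hanging bucket (downward positive): 10 × 10 − T = 10 a.
Adding the two equations eliminates T: 33.121 = 19 a, so a = 1.7432 m/s².

1.743 m/s²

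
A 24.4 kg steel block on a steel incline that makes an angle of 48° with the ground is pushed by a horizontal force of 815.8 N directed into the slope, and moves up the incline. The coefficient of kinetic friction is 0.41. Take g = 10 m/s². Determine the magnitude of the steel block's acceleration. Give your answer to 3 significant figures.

2.01 m/s²

The horizontal push has components F cos 48° = 815.8 × 0.6691 = 545.852 N up the incline and F sin 48° = 815.8 × 0.7431 = 606.221 N pressing into the surface.
The normal force is therefore N = mg cos 48° + F sin 48° = 163.260 + 606.221 = 769.481 N, and kinetic friction down the slope is μN = 0.41 × 769.481 = 315.487 N.
Along the incline: F cos 48° − mg sin 48° − μN = ma, so 545.852 − 181.316 − 315.487 = 24.4 a, giving a = 2.0102 m/s².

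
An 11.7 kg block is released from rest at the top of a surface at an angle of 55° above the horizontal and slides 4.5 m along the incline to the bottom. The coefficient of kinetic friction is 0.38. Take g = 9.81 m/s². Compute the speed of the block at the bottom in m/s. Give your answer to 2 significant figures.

The weight component along the incline is mg sin 55° = 94.020 N and the normal force is N = mg cos 55° = 65.833 N.
Friction up the slope is f = μN = 0.38 × 65.833 = 25.017 N, so the net downslope force is 94.020 − 25.017 = 69.003 N and a = 69.003 / 11.7 = 5.8977 m/s².
Starting from rest over a distance of 4.5 m, v² = 2aL = 2 × 5.8977 × 4.5 = 53.0793, so v = 7.2856 m/s.

7.3 m/s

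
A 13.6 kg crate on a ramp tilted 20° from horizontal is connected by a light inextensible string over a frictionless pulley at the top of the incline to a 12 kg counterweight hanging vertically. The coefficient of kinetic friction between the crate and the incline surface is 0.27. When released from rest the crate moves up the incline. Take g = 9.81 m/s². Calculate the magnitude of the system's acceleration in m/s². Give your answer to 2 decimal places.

1.49 m/s²

For the crate on the incline: the weight component along the slope is m₁g sin 20° = 13.6 × 9.81 × 0.3420 = 45.628 N and the normal force is N = m₁g cos 20° = 125.370 N.
Kinetic friction opposes the crate's motion up the incline: f = μN = 0.27 × 125.370 = 33.850 N acting down the slope.
Newton's second law for the crate (up-slope positive): T − 45.628 − 33.850 = 13.6 a. For the hanging counterweight (downward positive): 12 × 9.81 − T = 12 a.
Adding the two equations eliminates T: 38.242 = 25.6 a, so a = 1.4938 m/s².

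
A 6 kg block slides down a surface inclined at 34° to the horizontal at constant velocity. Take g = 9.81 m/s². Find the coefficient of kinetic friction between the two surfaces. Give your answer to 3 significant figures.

At constant velocity the net force along the incline is zero: mg sin 34° = μ mg cos 34°.
So μ = tan 34° = 0.5592 / 0.8290 = 0.6745.

0.675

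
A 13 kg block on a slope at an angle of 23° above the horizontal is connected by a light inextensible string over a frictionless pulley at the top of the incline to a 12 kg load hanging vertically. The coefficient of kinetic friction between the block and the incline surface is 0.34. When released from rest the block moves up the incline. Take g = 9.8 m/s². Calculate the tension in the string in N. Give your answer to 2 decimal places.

104.18 N

For the block on the incline: the weight component along the slope is m₁g sin 23° = 13 × 9.8 × 0.3907 = 49.775 N and the normal force is N = m₁g cos 23° = 117.272 N.
Kinetic friction opposes the block's motion up the incline: f = μN = 0.34 × 117.272 = 39.872 N acting down the slope.
Newton's second law for the block (up-slope positive): T − 49.775 − 39.872 = 13 a. For the hanging load (downward positive): 12 × 9.8 − T = 12 a.
Adding the two equations eliminates T: 27.953 = 25 a, so a = 1.1181 m/s².
Then from the hanging load's equation, T = 12 × (9.8 − 1.1181) = 104.183 N.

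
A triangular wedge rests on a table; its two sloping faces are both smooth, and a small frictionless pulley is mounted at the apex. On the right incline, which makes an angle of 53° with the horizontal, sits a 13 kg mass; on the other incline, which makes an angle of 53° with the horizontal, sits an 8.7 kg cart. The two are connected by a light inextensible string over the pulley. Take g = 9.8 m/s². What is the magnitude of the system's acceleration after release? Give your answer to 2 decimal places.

1.55 m/s²

Resolve each weight along its own incline: the 13 kg mass has component 13 × 9.8 × sin 53° = 101.746 N down its slope, and the 8.7 kg mass has 8.7 × 9.8 × sin 53° = 68.092 N down its slope.
The 13 kg side's 101.746 N exceeds the other side's 68.092 N, so that mass slides down and the 8.7 kg mass slides up. Taking that direction as positive, Newton's second law for the whole system gives 101.746 − 68.092 = (13 + 8.7) a, so a = 33.654 / 21.7 = 1.5509 m/s².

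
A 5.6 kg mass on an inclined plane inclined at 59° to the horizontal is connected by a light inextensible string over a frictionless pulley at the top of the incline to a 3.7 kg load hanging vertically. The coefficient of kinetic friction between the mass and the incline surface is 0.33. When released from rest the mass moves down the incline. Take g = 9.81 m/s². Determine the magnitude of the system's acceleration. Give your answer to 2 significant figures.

0.16 m/s²

For the mass on the incline: the weight component along the slope is m₁g sin 59° = 5.6 × 9.81 × 0.8572 = 47.091 N and the normal force is N = m₁g cos 59° = 28.294 N.
Kinetic friction opposes the mass's motion down the incline: f = μN = 0.33 × 28.294 = 9.337 N acting up the slope.
Newton's second law for the mass (down-slope positive): 47.091 − 9.337 − T = 5.6 a. For the hanging load (upward positive): T − 3.7 × 9.81 = 3.7 a.
Adding the two equations eliminates T: 1.457 = 9.3 a, so a = 0.1567 m/s².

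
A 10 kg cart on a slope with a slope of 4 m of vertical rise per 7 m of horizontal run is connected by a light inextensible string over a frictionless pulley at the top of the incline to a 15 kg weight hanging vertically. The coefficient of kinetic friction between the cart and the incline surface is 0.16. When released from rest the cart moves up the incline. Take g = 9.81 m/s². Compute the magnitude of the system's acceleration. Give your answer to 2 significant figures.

For the cart on the incline: the weight component along the slope is m₁g sin 29.74° = 10 × 9.81 × 0.4961 = 48.667 N and the normal force is N = m₁g cos 29.74° = 85.175 N.
Kinetic friction opposes the cart's motion up the incline: f = μN = 0.16 × 85.175 = 13.628 N acting down the slope.
Newton's second law for the cart (up-slope positive): T − 48.667 − 13.628 = 10 a. For the hanging weight (downward positive): 15 × 9.81 − T = 15 a.
Adding the two equations eliminates T: 84.855 = 25 a, so a = 3.3942 m/s².

3.4 m/s²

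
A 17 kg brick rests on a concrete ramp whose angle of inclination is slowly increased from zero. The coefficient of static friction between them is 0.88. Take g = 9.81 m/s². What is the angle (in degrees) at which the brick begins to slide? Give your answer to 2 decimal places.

41.35°

At the threshold of sliding, static friction is at its maximum μ_s N and exactly balances the weight component along the incline: mg sin θ = μ_s mg cos θ.
Hence tan θ = μ_s = 0.88, so θ = arctan(0.88) = 41.3478°.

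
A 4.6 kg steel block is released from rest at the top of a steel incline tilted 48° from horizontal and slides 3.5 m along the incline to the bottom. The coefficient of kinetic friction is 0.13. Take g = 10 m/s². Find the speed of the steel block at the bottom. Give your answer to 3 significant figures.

The weight component along the incline is mg sin 48° = 34.185 N and the normal force is N = mg cos 48° = 30.780 N.
Friction up the slope is f = μN = 0.13 × 30.780 = 4.001 N, so the net downslope force is 34.185 − 4.001 = 30.184 N and a = 30.184 / 4.6 = 6.5617 m/s².
Starting from rest over a distance of 3.5 m, v² = 2aL = 2 × 6.5617 × 3.5 = 45.9319, so v = 6.7773 m/s.

6.78 m/s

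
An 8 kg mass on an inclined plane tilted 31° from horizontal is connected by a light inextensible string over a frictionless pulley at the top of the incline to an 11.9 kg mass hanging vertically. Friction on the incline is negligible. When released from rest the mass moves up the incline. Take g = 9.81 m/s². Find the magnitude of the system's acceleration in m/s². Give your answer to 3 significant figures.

For the mass on the incline: the weight component along the slope is m₁g sin 31° = 8 × 9.81 × 0.5150 = 40.417 N and the normal force is N = m₁g cos 31° = 67.270 N.
Newton's second law for the mass (up-slope positive): T − 40.417 = 8 a. For the hanging mass (downward positive): 11.9 × 9.81 − T = 11.9 a.
Adding the two equations eliminates T: 76.322 = 19.9 a, so a = 3.8353 m/s².

3.84 m/s²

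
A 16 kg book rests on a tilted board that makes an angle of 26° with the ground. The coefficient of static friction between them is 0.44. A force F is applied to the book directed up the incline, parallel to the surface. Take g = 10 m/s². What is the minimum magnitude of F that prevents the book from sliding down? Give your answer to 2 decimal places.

The normal force is N = mg cos 26° = 143.807 N. With F at its minimum the book is on the verge of sliding down, so static friction is at its maximum μ_s N = 0.44 × 143.807 = 63.275 N and acts up the slope.
Equilibrium along the incline: F + μ_s N = mg sin 26°, so F = 70.139 − 63.275 = 6.864 N.

6.86 N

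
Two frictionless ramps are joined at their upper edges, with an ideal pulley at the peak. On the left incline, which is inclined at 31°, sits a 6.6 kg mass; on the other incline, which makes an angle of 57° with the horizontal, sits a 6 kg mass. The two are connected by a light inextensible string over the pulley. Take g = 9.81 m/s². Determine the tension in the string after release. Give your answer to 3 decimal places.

41.737 N

Resolve each weight along its own incline: the 6.6 kg mass has component 6.6 × 9.81 × sin 31° = 33.347 N down its slope, and the 6 kg mass has 6 × 9.81 × sin 57° = 49.364 N down its slope.
The 6 kg side's 49.364 N exceeds the other side's 33.347 N, so that mass slides down and the 6.6 kg mass slides up. Taking that direction as positive, Newton's second law for the whole system gives 49.364 − 33.347 = (6.6 + 6) a, so a = 16.017 / 12.6 = 1.2712 m/s².
For the 6.6 kg mass (up-slope positive): T − 33.347 = 6.6 × 1.2712, so T = 41.737 N.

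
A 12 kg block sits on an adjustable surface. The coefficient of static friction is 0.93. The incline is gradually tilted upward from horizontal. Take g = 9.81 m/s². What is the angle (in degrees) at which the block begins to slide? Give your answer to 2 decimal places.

42.92°

At the threshold of sliding, static friction is at its maximum μ_s N and exactly balances the weight component along the incline: mg sin θ = μ_s mg cos θ.
Hence tan θ = μ_s = 0.93, so θ = arctan(0.93) = 42.9228°.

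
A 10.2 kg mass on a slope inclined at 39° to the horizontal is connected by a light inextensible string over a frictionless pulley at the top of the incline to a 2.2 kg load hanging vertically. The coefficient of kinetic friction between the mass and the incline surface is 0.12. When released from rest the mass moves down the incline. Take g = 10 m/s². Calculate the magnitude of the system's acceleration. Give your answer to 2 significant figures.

2.6 m/s²

For the mass on the incline: the weight component along the slope is m₁g sin 39° = 10.2 × 10 × 0.6293 = 64.189 N and the normal force is N = m₁g cos 39° = 79.269 N.
Kinetic friction opposes the mass's motion down the incline: f = μN = 0.12 × 79.269 = 9.512 N acting up the slope.
Newton's second law for the mass (down-slope positive): 64.189 − 9.512 − T = 10.2 a. For the hanging load (upward positive): T − 2.2 × 10 = 2.2 a.
Adding the two equations eliminates T: 32.677 = 12.4 a, so a = 2.6352 m/s².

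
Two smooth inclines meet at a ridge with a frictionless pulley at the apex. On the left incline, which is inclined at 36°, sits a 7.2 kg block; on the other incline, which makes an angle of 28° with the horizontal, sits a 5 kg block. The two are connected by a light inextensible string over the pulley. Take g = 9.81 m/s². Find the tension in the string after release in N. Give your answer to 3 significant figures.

Resolve each weight along its own incline: the 7.2 kg mass has component 7.2 × 9.81 × sin 36° = 41.516 N down its slope, and the 5 kg mass has 5 × 9.81 × sin 28° = 23.028 N down its slope.
The 7.2 kg side's 41.516 N exceeds the other side's 23.028 N, so that mass slides down and the 5 kg mass slides up. Taking that direction as positive, Newton's second law for the whole system gives 41.516 − 23.028 = (7.2 + 5) a, so a = 18.488 / 12.2 = 1.5154 m/s².
For the 5 kg mass (up-slope positive): T − 23.028 = 5 × 1.5154, so T = 30.605 N.

30.6 N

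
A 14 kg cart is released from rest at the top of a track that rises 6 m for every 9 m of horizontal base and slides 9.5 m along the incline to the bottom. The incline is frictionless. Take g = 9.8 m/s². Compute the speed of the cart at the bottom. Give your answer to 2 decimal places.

10.16 m/s

The weight component along the incline is mg sin 33.69° = 76.105 N and the normal force is N = mg cos 33.69° = 114.157 N.
With no friction, a = g sin 33.69° = 5.4361 m/s².
Starting from rest over a distance of 9.5 m, v² = 2aL = 2 × 5.4361 × 9.5 = 103.2859, so v = 10.1630 m/s.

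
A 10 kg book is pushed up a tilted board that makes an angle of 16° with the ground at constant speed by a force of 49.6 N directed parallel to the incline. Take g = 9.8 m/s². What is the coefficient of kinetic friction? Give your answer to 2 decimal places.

At constant speed ΣF = 0 along the incline. The applied 49.6 N acts up the slope; the weight component mg sin 16° = 27.012 N and kinetic friction μN both act down the slope.
So 49.6 = 27.012 + μ × 94.204, giving μ = (49.6 − 27.012) / 94.204 = 0.2398.

0.24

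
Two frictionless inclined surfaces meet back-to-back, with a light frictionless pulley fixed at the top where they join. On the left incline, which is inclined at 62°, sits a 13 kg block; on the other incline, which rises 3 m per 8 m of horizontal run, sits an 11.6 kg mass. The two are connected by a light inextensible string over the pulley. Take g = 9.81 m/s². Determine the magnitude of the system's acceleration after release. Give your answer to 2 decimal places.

Resolve each weight along its own incline: the 13 kg mass has component 13 × 9.81 × sin 62° = 112.602 N down its slope, and the 11.6 kg mass has 11.6 × 9.81 × sin 20.56° = 39.956 N down its slope.
The 13 kg side's 112.602 N exceeds the other side's 39.956 N, so that mass slides down and the 11.6 kg mass slides up. Taking that direction as positive, Newton's second law for the whole system gives 112.602 − 39.956 = (13 + 11.6) a, so a = 72.646 / 24.6 = 2.9531 m/s².

2.95 m/s²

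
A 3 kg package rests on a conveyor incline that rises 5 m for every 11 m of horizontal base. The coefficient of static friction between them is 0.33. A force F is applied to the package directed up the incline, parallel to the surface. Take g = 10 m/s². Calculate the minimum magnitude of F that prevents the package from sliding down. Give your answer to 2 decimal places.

3.40 N

The normal force is N = mg cos 24.44° = 27.311 N. With F at its minimum the package is on the verge of sliding down, so static friction is at its maximum μ_s N = 0.33 × 27.311 = 9.013 N and acts up the slope.
Equilibrium along the incline: F + μ_s N = mg sin 24.44°, so F = 12.414 − 9.013 = 3.401 N.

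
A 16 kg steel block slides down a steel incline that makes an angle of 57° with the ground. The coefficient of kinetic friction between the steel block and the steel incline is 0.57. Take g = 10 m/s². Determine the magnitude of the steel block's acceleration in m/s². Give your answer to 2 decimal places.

5.28 m/s²

Resolving the weight along the incline: the component pulling the steel block down the slope is mg sin 57° = 16 × 10 × 0.8387 = 134.192 N, and the normal force is N = mg cos 57° = 16 × 10 × 0.5446 = 87.136 N.
Kinetic friction acts up the slope with magnitude f = μN = 0.57 × 87.136 = 49.668 N.
Net force along the incline is 134.192 − 49.668 = 84.524 N, so a = 84.524 / 16 = 5.2828 m/s².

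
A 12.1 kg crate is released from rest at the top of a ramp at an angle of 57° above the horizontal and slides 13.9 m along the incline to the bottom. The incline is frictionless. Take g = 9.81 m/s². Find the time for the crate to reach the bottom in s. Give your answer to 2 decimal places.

The weight component along the incline is mg sin 57° = 99.551 N and the normal force is N = mg cos 57° = 64.649 N.
With no friction, a = g sin 57° = 8.2274 m/s².
Starting from rest, L = ½at², so t = √(2L/a) = √(2 × 13.9 / 8.2274) = 1.8382 s.

1.84 s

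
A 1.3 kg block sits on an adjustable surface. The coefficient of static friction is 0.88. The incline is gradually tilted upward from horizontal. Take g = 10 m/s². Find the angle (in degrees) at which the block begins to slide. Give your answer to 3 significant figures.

At the threshold of sliding, static friction is at its maximum μ_s N and exactly balances the weight component along the incline: mg sin θ = μ_s mg cos θ.
Hence tan θ = μ_s = 0.88, so θ = arctan(0.88) = 41.3478°.

41.3°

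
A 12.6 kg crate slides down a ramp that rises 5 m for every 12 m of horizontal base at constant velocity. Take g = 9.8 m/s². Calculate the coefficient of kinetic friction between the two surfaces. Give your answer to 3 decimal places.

At constant velocity the net force along the incline is zero: mg sin 22.62° = μ mg cos 22.62°.
So μ = tan 22.62° = 0.3846 / 0.9231 = 0.4166.

0.417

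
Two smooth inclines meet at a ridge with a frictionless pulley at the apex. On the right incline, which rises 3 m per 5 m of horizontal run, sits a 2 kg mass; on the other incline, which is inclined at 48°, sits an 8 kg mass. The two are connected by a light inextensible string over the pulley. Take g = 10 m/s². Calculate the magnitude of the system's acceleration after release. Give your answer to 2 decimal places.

4.92 m/s²

Resolve each weight along its own incline: the 2 kg mass has component 2 × 10 × sin 30.96° = 10.290 N down its slope, and the 8 kg mass has 8 × 10 × sin 48° = 59.452 N down its slope.
The 8 kg side's 59.452 N exceeds the other side's 10.290 N, so that mass slides down and the 2 kg mass slides up. Taking that direction as positive, Newton's second law for the whole system gives 59.452 − 10.290 = (2 + 8) a, so a = 49.162 / 10 = 4.9162 m/s².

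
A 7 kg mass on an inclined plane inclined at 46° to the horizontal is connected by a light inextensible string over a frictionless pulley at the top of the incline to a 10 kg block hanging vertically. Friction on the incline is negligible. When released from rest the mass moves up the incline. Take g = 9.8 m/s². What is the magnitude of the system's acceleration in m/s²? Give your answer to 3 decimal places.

2.862 m/s²

For the mass on the incline: the weight component along the slope is m₁g sin 46° = 7 × 9.8 × 0.7193 = 49.344 N and the normal force is N = m₁g cos 46° = 47.654 N.
Newton's second law for the mass (up-slope positive): T − 49.344 = 7 a. For the hanging block (downward positive): 10 × 9.8 − T = 10 a.
Adding the two equations eliminates T: 48.656 = 17 a, so a = 2.8621 m/s².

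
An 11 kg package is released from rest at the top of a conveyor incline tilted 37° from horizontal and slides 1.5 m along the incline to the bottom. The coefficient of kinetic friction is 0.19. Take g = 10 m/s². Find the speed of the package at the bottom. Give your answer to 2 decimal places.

The weight component along the incline is mg sin 37° = 66.200 N and the normal force is N = mg cos 37° = 87.850 N.
Friction up the slope is f = μN = 0.19 × 87.850 = 16.691 N, so the net downslope force is 66.200 − 16.691 = 49.509 N and a = 49.509 / 11 = 4.5008 m/s².
Starting from rest over a distance of 1.5 m, v² = 2aL = 2 × 4.5008 × 1.5 = 13.5024, so v = 3.6746 m/s.

3.67 m/s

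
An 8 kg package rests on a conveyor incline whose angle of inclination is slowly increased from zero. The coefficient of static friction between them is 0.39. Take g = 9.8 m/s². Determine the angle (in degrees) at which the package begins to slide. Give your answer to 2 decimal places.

21.31°

At the threshold of sliding, static friction is at its maximum μ_s N and exactly balances the weight component along the incline: mg sin θ = μ_s mg cos θ.
Hence tan θ = μ_s = 0.39, so θ = arctan(0.39) = 21.3058°.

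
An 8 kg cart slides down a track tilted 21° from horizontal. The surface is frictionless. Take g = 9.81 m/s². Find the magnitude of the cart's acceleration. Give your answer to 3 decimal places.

Resolving the weight along the incline: the component pulling the cart down the slope is mg sin 21° = 8 × 9.81 × 0.3584 = 28.127 N, and the normal force is N = mg cos 21° = 8 × 9.81 × 0.9336 = 73.269 N.
With no friction the net force along the incline is 28.127 N, so a = g sin 21° = 28.127 / 8 = 3.5159 m/s².

3.516 m/s²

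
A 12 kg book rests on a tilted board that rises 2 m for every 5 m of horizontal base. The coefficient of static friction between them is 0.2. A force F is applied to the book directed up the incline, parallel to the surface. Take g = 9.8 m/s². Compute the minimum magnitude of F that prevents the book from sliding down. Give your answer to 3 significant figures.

The normal force is N = mg cos 21.80° = 109.189 N. With F at its minimum the book is on the verge of sliding down, so static friction is at its maximum μ_s N = 0.2 × 109.189 = 21.838 N and acts up the slope.
Equilibrium along the incline: F + μ_s N = mg sin 21.80°, so F = 43.676 − 21.838 = 21.838 N.

21.8 N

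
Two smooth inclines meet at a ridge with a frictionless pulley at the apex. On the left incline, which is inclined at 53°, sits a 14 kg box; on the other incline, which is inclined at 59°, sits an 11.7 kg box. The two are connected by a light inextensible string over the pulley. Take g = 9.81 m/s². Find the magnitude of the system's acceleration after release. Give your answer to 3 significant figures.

Resolve each weight along its own incline: the 14 kg mass has component 14 × 9.81 × sin 53° = 109.685 N down its slope, and the 11.7 kg mass has 11.7 × 9.81 × sin 59° = 98.383 N down its slope.
The 14 kg side's 109.685 N exceeds the other side's 98.383 N, so that mass slides down and the 11.7 kg mass slides up. Taking that direction as positive, Newton's second law for the whole system gives 109.685 − 98.383 = (14 + 11.7) a, so a = 11.302 / 25.7 = 0.4398 m/s².

0.440 m/s²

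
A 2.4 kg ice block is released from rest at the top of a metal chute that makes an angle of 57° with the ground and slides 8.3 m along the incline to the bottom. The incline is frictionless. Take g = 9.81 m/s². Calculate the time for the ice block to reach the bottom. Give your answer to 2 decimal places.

The weight component along the incline is mg sin 57° = 19.746 N and the normal force is N = mg cos 57° = 12.823 N.
With no friction, a = g sin 57° = 8.2274 m/s².
Starting from rest, L = ½at², so t = √(2L/a) = √(2 × 8.3 / 8.2274) = 1.4204 s.

1.42 s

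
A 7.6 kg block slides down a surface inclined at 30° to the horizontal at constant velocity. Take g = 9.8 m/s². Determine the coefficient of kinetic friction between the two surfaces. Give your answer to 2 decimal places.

At constant velocity the net force along the incline is zero: mg sin 30° = μ mg cos 30°.
So μ = tan 30° = 0.5000 / 0.8660 = 0.5774.

0.58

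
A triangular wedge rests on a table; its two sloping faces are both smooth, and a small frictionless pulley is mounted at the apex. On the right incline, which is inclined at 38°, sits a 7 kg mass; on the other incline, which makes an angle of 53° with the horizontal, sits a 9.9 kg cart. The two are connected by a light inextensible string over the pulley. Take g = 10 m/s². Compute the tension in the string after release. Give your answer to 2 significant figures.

58 N

Resolve each weight along its own incline: the 7 kg mass has component 7 × 10 × sin 38° = 43.096 N down its slope, and the 9.9 kg mass has 9.9 × 10 × sin 53° = 79.065 N down its slope.
The 9.9 kg side's 79.065 N exceeds the other side's 43.096 N, so that mass slides down and the 7 kg mass slides up. Taking that direction as positive, Newton's second law for the whole system gives 79.065 − 43.096 = (7 + 9.9) a, so a = 35.969 / 16.9 = 2.1283 m/s².
For the 7 kg mass (up-slope positive): T − 43.096 = 7 × 2.1283, so T = 57.994 N.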